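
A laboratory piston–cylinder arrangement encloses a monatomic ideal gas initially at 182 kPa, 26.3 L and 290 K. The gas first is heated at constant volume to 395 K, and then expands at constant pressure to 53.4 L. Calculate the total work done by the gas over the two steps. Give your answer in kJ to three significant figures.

Step 1 (isochoric): W = 0 (constant volume).
After step 1: P = 247.9 kPa (V unchanged).
Step 2 (isobaric): W = PΔV = (247.9 kPa)(53.4 − 26.3 L) = 6718 J.
W_total = 0 + 6718 = 6718 J.

W_total ≈ 6.72 kJ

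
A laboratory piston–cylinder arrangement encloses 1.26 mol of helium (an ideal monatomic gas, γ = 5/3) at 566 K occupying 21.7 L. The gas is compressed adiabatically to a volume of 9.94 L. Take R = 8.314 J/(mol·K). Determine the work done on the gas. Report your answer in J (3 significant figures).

Adiabatic: TV^(γ−1) = const with γ = 5/3.
T₂ = T₁ (V₁/V₂)^(γ−1) = 566 × (21.7/9.94)^0.667 = 566 × 1.683 = 952.5 K.
W_by = nCᵥ(T₁ − T₂) = (1.26)(12.47)(566 − 952.5) = -6073 J.
Work on gas = −W_by = 6073 J.

W ≈ 6070 J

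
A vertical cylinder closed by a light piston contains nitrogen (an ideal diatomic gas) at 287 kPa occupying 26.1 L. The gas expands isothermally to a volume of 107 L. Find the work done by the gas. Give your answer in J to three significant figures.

Isothermal: W = nRT ln(V₂/V₁) = P₁V₁ ln(V₂/V₁).
P₁V₁ = (287 kPa)(26.1 L) = 7491 J.
W = 7491 × ln(107/26.1) = 7491 × 1.411
W_by_gas = 10569 J.

W ≈ 10600 J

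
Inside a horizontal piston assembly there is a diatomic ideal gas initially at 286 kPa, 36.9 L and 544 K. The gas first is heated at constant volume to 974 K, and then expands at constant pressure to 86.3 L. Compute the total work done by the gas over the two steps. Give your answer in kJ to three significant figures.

Step 1 (isochoric): W = 0 (constant volume).
After step 1: P = 512.1 kPa (V unchanged).
Step 2 (isobaric): W = PΔV = (512.1 kPa)(86.3 − 36.9 L) = 25296 J.
W_total = 0 + 25296 = 25296 J.

W_total ≈ 25.3 kJ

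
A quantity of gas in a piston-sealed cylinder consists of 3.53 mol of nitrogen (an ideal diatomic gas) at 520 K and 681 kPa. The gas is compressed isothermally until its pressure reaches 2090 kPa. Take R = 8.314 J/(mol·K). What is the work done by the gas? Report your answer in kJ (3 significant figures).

W ≈ -17.1 kJ

Isothermal process: W = nRT ln(V₂/V₁) = nRT ln(P₁/P₂).
W = (3.53)(8.314)(520) × ln(681/2090)
  = 15261 × ln(0.3258) = 15261 × -1.121
W_by_gas = -17113 J.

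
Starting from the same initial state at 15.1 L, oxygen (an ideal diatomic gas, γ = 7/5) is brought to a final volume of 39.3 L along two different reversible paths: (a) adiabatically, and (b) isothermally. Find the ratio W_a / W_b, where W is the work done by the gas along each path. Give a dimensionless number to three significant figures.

Path (a) adiabatic: W = P₁V₁(1 − (V₁/V₂)^(γ−1))/(γ−1) → W_a/(P₁V₁) = 0.7948.
Path (b) isothermal: W = P₁V₁ ln(V₂/V₁) → W_b/(P₁V₁) = 0.9565.
W_a / W_b = 0.7948 / 0.9565 = 0.8309.

W_a / W_b ≈ 0.831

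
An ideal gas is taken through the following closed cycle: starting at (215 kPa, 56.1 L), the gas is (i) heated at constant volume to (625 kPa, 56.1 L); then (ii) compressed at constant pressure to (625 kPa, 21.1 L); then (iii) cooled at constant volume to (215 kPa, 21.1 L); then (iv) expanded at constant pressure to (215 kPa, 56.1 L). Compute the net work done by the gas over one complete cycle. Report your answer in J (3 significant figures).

Constant-volume legs do no work.
W(ii) = (625)(21.1 − 56.1) = -21875 J; W(iv) = (215)(56.1 − 21.1) = 7525 J.
W_net = -21875 + 7525 = -14350 J (the counter-clockwise enclosed area).

W_net ≈ -14400 J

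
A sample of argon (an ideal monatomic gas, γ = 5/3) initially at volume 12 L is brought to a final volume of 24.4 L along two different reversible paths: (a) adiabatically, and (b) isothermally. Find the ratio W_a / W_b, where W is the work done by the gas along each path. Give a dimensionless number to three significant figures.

W_a / W_b ≈ 0.797

Path (a) adiabatic: W = P₁V₁(1 − (V₁/V₂)^(γ−1))/(γ−1) → W_a/(P₁V₁) = 0.5654.
Path (b) isothermal: W = P₁V₁ ln(V₂/V₁) → W_b/(P₁V₁) = 0.7097.
W_a / W_b = 0.5654 / 0.7097 = 0.7967.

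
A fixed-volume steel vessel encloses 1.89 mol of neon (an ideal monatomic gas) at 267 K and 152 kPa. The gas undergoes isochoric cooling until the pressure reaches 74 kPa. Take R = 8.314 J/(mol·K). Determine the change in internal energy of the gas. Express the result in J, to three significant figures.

Constant volume ⇒ W = 0, so Q = ΔU = nCᵥΔT with Cᵥ = 3R/2 = 12.47 J/(mol·K).
At constant V, T₂/T₁ = P₂/P₁ ⇒ ΔT = T₁(P₂/P₁ − 1) = 267·(74/152 − 1) = -137 K.
ΔU = (1.89)(12.47)(-137) = -3229 J.

ΔU ≈ -3230 J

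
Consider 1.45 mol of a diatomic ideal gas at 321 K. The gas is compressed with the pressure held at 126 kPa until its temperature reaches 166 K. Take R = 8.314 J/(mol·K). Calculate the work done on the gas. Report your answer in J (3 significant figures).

W ≈ 1870 J

Isobaric: W = P ΔV = nR ΔT.
W = (1.45)(8.314)(166 − 321) = -1869 J.
Work on gas = −W_by = 1869 J.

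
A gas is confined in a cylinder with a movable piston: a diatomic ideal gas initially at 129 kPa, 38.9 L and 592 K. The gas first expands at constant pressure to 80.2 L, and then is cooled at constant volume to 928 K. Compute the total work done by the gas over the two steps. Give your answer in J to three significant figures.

W_total ≈ 5330 J

Step 1 (isobaric): W = PΔV = (129 kPa)(80.2 − 38.9 L) = 5328 J.
Step 2 (isochoric): W = 0 (constant volume).
W_total = 5328 + 0 = 5328 J.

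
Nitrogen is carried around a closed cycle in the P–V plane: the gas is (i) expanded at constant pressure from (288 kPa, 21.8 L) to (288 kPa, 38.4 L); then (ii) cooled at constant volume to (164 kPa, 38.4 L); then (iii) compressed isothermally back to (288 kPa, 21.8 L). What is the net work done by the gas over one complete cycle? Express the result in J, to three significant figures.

W_net ≈ 1220 J

Leg (i): W = PΔV = (288)(38.4 − 21.8) = 4781 J.
Leg (ii): W = 0.
Leg (iii): W = PᵢVᵢ ln(V_f/Vᵢ) = (6298) ln(21.8/38.4) = -3565 J.
W_net = 4781 − 3565 = 1215 J.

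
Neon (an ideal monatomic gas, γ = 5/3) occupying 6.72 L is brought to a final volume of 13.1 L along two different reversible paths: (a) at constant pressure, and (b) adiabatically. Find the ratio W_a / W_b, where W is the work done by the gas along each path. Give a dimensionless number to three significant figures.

W_a / W_b ≈ 1.76

Path (a) isobaric: W = P₁(V₂ − V₁) → W_a/(P₁V₁) = 0.9494.
Path (b) adiabatic: W = P₁V₁(1 − (V₁/V₂)^(γ−1))/(γ−1) → W_b/(P₁V₁) = 0.5388.
W_a / W_b = 0.9494 / 0.5388 = 1.762.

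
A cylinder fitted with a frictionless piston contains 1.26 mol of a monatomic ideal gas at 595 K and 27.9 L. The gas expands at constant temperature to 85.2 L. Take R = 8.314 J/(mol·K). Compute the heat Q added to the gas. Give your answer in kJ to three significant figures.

Q ≈ 6.96 kJ

Isothermal ⇒ ΔU = 0, so Q = W = nRT ln(V₂/V₁).
Q = (1.26)(8.314)(595) ln(85.2/27.9) = 6233 × 1.116 = 6958 J.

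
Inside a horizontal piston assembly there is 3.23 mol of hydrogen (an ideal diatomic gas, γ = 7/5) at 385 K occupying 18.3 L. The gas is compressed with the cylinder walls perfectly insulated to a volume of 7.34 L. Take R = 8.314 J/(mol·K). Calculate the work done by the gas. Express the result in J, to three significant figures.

W ≈ -11400 J

Adiabatic: TV^(γ−1) = const with γ = 7/5.
T₂ = T₁ (V₁/V₂)^(γ−1) = 385 × (18.3/7.34)^0.4 = 385 × 1.441 = 554.8 K.
W_by = nCᵥ(T₁ − T₂) = (3.23)(20.79)(385 − 554.8) = -11402 J.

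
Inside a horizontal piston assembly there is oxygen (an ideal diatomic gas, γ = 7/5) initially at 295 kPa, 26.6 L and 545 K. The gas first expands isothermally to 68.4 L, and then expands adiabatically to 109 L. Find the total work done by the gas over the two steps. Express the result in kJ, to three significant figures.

W_total ≈ 10.7 kJ

Step 1 (isothermal): W = P₁V₁ ln(V₂/V₁) = (7847) ln(68.4/26.6) = 7411 J.
After step 1: P = 114.7 kPa, V = 68.4 L, T = 545 K.
Step 2 (adiabatic): W = (P₁V₁ − P₂V₂)/(γ−1) = (7847 − 6513)/0.4 = 3336 J.
W_total = 7411 + 3336 = 10747 J.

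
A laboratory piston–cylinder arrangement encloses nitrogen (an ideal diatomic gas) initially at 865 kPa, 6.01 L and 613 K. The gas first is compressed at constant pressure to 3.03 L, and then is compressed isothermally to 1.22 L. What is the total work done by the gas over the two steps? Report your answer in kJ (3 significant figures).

Step 1 (isobaric): W = PΔV = (865 kPa)(3.03 − 6.01 L) = -2578 J.
After step 1: P = 865 kPa, V = 3.03 L, T = 309 K.
Step 2 (isothermal): W = P₁V₁ ln(V₂/V₁) = (2621) ln(1.22/3.03) = -2384 J.
W_total = -2578 − 2384 = -4962 J.

W_total ≈ -4.96 kJ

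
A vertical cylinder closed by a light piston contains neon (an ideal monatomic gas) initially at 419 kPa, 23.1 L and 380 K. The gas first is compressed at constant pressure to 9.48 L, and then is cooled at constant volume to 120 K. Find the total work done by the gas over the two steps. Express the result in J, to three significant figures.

Step 1 (isobaric): W = PΔV = (419 kPa)(9.48 − 23.1 L) = -5707 J.
Step 2 (isochoric): W = 0 (constant volume).
W_total = -5707 + 0 = -5707 J.

W_total ≈ -5710 J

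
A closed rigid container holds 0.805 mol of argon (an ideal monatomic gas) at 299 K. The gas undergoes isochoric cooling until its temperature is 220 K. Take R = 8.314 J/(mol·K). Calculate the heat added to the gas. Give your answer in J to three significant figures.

Q ≈ -793 J

Constant volume ⇒ W = 0, so Q = ΔU = nCᵥΔT with Cᵥ = 3R/2 = 12.47 J/(mol·K).
ΔU = (0.805)(12.47)(220 − 299) = -793.1 J.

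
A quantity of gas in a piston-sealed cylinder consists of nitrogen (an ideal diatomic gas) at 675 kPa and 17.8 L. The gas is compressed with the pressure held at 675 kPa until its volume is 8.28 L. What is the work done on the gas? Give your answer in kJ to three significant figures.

Isobaric: W = P ΔV.
W = (675 kPa)(8.28 − 17.8 L) = (675)(-9.52) = -6426 J.
Work on gas = −W_by = 6426 J.

W ≈ 6.43 kJ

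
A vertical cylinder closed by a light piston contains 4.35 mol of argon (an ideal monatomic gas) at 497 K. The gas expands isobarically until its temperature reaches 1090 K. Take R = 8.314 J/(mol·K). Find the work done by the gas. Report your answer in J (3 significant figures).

Isobaric: W = P ΔV = nR ΔT.
W = (4.35)(8.314)(1090 − 497) = 21446 J.

W ≈ 21400 J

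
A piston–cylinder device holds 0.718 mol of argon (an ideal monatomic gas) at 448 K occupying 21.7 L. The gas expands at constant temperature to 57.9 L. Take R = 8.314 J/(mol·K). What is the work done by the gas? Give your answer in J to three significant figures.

Isothermal: W = nRT ln(V₂/V₁).
W = (0.718)(8.314)(448) × ln(57.9/21.7)
  = 2674 × 0.9814
W_by_gas = 2625 J.

W ≈ 2620 J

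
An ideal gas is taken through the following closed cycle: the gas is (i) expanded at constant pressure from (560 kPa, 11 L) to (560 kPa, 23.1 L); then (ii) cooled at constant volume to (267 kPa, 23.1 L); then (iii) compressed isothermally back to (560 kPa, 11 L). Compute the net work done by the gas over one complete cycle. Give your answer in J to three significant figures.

W_net ≈ 2200 J

Leg (i): W = PΔV = (560)(23.1 − 11) = 6776 J.
Leg (ii): W = 0.
Leg (iii): W = PᵢVᵢ ln(V_f/Vᵢ) = (6168) ln(11/23.1) = -4576 J.
W_net = 6776 − 4576 = 2200 J.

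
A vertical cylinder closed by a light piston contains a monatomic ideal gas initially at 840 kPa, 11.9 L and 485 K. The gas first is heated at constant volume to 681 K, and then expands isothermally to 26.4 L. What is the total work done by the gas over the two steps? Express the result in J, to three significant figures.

W_total ≈ 11200 J

Step 1 (isochoric): W = 0 (constant volume).
After step 1: P = 1179 kPa (V unchanged).
Step 2 (isothermal): W = P₁V₁ ln(V₂/V₁) = (14036) ln(26.4/11.9) = 11184 J.
W_total = 0 + 11184 = 11184 J.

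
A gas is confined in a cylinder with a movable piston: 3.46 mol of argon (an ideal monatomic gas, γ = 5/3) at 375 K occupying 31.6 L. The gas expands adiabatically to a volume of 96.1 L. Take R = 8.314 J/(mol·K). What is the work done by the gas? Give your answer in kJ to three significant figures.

W ≈ 8.47 kJ

Adiabatic: TV^(γ−1) = const with γ = 5/3.
T₂ = T₁ (V₁/V₂)^(γ−1) = 375 × (31.6/96.1)^0.667 = 375 × 0.4764 = 178.7 K.
W_by = nCᵥ(T₁ − T₂) = (3.46)(12.47)(375 − 178.7) = 8472 J.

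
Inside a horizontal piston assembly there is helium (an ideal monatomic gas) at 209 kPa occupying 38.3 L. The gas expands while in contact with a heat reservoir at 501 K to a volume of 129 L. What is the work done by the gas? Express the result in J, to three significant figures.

W ≈ 9720 J

Isothermal: W = nRT ln(V₂/V₁) = P₁V₁ ln(V₂/V₁).
P₁V₁ = (209 kPa)(38.3 L) = 8005 J.
W = 8005 × ln(129/38.3) = 8005 × 1.214
W_by_gas = 9721 J.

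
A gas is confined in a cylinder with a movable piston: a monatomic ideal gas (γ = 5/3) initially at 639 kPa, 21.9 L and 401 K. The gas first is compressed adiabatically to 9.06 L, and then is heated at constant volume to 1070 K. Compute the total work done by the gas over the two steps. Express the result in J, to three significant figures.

W_total ≈ -16800 J

Step 1 (adiabatic): W = (P₁V₁ − P₂V₂)/(γ−1) = (13994 − 25205)/0.667 = -16817 J.
Step 2 (isochoric): W = 0 (constant volume).
W_total = -16817 + 0 = -16817 J.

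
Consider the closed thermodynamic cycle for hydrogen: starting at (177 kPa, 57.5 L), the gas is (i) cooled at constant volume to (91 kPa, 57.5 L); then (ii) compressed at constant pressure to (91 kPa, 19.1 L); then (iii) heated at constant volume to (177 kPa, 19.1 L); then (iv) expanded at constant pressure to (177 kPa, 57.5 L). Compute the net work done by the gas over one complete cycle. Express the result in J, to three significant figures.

Constant-volume legs do no work.
W(ii) = (91)(19.1 − 57.5) = -3494 J; W(iv) = (177)(57.5 − 19.1) = 6797 J.
W_net = -3494 + 6797 = 3302 J (the clockwise enclosed area).

W_net ≈ 3300 J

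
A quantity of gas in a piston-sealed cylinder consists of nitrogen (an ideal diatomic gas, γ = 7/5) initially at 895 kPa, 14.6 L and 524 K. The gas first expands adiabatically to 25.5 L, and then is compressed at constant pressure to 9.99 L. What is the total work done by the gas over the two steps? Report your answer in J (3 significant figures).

W_total ≈ 173 J

Step 1 (adiabatic): W = (P₁V₁ − P₂V₂)/(γ−1) = (13067 − 10454)/0.4 = 6531 J.
After step 1: P = 410 kPa, V = 25.5 L, T = 419.2 K.
Step 2 (isobaric): W = PΔV = (410 kPa)(9.99 − 25.5 L) = -6359 J.
W_total = 6531 − 6359 = 172.6 J.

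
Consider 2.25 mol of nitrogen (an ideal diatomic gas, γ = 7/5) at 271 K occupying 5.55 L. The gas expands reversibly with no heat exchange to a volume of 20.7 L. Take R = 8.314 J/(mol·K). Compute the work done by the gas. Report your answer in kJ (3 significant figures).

Adiabatic: TV^(γ−1) = const with γ = 7/5.
T₂ = T₁ (V₁/V₂)^(γ−1) = 271 × (5.55/20.7)^0.4 = 271 × 0.5906 = 160.1 K.
W_by = nCᵥ(T₁ − T₂) = (2.25)(20.79)(271 − 160.1) = 5188 J.

W ≈ 5.19 kJ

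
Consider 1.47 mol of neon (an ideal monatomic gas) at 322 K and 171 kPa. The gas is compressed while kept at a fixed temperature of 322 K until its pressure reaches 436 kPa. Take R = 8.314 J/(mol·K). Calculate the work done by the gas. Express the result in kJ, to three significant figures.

Isothermal process: W = nRT ln(V₂/V₁) = nRT ln(P₁/P₂).
W = (1.47)(8.314)(322) × ln(171/436)
  = 3935 × ln(0.3922) = 3935 × -0.936
W_by_gas = -3683 J.

W ≈ -3.68 kJ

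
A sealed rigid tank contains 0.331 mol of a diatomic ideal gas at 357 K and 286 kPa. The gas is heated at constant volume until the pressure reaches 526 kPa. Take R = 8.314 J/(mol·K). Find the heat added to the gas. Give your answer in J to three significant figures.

Q ≈ 2060 J

Constant volume ⇒ W = 0, so Q = ΔU = nCᵥΔT with Cᵥ = 5R/2 = 20.79 J/(mol·K).
At constant V, T₂/T₁ = P₂/P₁ ⇒ ΔT = T₁(P₂/P₁ − 1) = 357·(526/286 − 1) = 299.6 K.
ΔU = (0.331)(20.79)(299.6) = 2061 J.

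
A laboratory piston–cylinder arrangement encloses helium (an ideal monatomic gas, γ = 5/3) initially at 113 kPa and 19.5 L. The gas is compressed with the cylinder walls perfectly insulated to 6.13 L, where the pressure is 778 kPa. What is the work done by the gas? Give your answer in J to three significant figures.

Adiabatic: W = (P₁V₁ − P₂V₂)/(γ − 1) with γ = 5/3.
P₁V₁ = 2204 J, P₂V₂ = 4769 J.
W = (2204 − 4769) / 0.6667 = -3848 J.

W ≈ -3850 J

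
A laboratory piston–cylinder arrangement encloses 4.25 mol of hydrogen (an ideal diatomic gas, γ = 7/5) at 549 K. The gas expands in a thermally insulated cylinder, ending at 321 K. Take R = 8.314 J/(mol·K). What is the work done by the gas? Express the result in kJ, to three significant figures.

Adiabatic ⇒ Q = 0, so W_by = −ΔU = nCᵥ(T₁ − T₂).
Cᵥ = 5R/2 = 20.79 J/(mol·K).
W = (4.25)(20.79)(549 − 321) = 20141 J.

W ≈ 20.1 kJ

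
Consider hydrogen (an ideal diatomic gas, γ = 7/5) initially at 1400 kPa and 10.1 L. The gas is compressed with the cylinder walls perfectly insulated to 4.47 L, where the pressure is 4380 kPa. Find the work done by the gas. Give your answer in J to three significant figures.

Adiabatic: W = (P₁V₁ − P₂V₂)/(γ − 1) with γ = 7/5.
P₁V₁ = 14140 J, P₂V₂ = 19579 J.
W = (14140 − 19579) / 0.4 = -13596 J.

W ≈ -13600 J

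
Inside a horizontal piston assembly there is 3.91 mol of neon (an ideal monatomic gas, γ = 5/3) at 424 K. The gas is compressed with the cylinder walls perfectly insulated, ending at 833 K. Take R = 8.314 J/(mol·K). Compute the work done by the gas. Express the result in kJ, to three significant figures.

W ≈ -19.9 kJ

Adiabatic ⇒ Q = 0, so W_by = −ΔU = nCᵥ(T₁ − T₂).
Cᵥ = 3R/2 = 12.47 J/(mol·K).
W = (3.91)(12.47)(424 − 833) = -19943 J.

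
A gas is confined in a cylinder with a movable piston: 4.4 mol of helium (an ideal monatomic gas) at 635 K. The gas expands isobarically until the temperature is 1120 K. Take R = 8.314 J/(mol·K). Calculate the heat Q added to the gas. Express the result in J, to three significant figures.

Q ≈ 44400 J

Isobaric: W = nRΔT = (4.4)(8.314)(485) = 17742 J.
ΔU = nCᵥΔT with Cᵥ = 3R/2: ΔU = (4.4)(12.47)(485) = 26613 J.
Q = ΔU + W = 26613 + 17742 = 44355 J.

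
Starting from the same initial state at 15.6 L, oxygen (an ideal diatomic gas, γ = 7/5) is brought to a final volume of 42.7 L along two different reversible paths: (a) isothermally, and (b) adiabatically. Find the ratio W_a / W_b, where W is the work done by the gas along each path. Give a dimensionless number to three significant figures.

Path (a) isothermal: W = P₁V₁ ln(V₂/V₁) → W_a/(P₁V₁) = 1.007.
Path (b) adiabatic: W = P₁V₁(1 − (V₁/V₂)^(γ−1))/(γ−1) → W_b/(P₁V₁) = 0.8288.
W_a / W_b = 1.007 / 0.8288 = 1.215.

W_a / W_b ≈ 1.21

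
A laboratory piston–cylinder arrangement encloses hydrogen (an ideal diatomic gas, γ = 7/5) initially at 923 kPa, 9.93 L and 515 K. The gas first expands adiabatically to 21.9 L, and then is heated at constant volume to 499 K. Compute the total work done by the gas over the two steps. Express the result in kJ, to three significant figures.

Step 1 (adiabatic): W = (P₁V₁ − P₂V₂)/(γ−1) = (9165 − 6680)/0.4 = 6214 J.
Step 2 (isochoric): W = 0 (constant volume).
W_total = 6214 + 0 = 6214 J.

W_total ≈ 6.21 kJ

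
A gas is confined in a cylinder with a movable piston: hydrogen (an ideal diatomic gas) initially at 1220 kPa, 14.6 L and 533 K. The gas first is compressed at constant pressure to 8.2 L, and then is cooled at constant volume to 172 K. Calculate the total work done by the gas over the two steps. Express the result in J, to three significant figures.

W_total ≈ -7810 J

Step 1 (isobaric): W = PΔV = (1220 kPa)(8.2 − 14.6 L) = -7808 J.
Step 2 (isochoric): W = 0 (constant volume).
W_total = -7808 + 0 = -7808 J.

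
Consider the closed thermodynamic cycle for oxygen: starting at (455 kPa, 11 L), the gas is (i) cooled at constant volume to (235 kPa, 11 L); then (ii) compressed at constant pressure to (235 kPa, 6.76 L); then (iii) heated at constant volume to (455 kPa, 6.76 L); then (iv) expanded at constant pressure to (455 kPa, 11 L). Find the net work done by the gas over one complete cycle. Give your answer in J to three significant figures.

W_net ≈ 933 J

Constant-volume legs do no work.
W(ii) = (235)(6.76 − 11) = -996.4 J; W(iv) = (455)(11 − 6.76) = 1929 J.
W_net = -996.4 + 1929 = 932.8 J (the clockwise enclosed area).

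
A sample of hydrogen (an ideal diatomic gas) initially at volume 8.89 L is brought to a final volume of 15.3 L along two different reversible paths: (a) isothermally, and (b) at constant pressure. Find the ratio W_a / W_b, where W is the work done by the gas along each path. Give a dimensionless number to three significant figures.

W_a / W_b ≈ 0.753

Path (a) isothermal: W = P₁V₁ ln(V₂/V₁) → W_a/(P₁V₁) = 0.5429.
Path (b) isobaric: W = P₁(V₂ − V₁) → W_b/(P₁V₁) = 0.721.
W_a / W_b = 0.5429 / 0.721 = 0.753.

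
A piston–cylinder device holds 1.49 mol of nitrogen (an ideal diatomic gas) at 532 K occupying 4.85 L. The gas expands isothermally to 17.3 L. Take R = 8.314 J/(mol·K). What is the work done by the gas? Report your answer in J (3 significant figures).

Isothermal: W = nRT ln(V₂/V₁).
W = (1.49)(8.314)(532) × ln(17.3/4.85)
  = 6590 × 1.272
W_by_gas = 8381 J.

W ≈ 8380 J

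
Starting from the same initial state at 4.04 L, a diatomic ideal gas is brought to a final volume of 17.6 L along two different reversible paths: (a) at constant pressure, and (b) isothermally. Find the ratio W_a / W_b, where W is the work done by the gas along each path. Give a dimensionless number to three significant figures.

Path (a) isobaric: W = P₁(V₂ − V₁) → W_a/(P₁V₁) = 3.356.
Path (b) isothermal: W = P₁V₁ ln(V₂/V₁) → W_b/(P₁V₁) = 1.472.
W_a / W_b = 3.356 / 1.472 = 2.281.

W_a / W_b ≈ 2.28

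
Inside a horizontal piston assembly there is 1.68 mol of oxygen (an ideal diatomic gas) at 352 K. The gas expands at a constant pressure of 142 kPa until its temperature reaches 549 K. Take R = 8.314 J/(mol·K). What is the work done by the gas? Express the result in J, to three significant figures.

Isobaric: W = P ΔV = nR ΔT.
W = (1.68)(8.314)(549 − 352) = 2752 J.

W ≈ 2750 J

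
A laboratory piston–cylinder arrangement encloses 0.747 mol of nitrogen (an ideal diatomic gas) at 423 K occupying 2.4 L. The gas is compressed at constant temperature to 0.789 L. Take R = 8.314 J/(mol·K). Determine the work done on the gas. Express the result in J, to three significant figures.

Isothermal: W = nRT ln(V₂/V₁).
W = (0.747)(8.314)(423) × ln(0.789/2.4)
  = 2627 × -1.112
W_by_gas = -2922 J; work on gas = −W_by = 2922 J.

W ≈ 2920 J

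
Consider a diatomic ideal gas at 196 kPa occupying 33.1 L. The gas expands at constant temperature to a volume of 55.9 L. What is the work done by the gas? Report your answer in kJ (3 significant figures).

Isothermal: W = nRT ln(V₂/V₁) = P₁V₁ ln(V₂/V₁).
P₁V₁ = (196 kPa)(33.1 L) = 6488 J.
W = 6488 × ln(55.9/33.1) = 6488 × 0.524
W_by_gas = 3400 J.

W ≈ 3.40 kJ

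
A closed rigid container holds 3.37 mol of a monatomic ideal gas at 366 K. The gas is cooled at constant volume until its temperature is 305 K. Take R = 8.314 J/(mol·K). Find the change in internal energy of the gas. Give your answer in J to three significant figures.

ΔU ≈ -2560 J

Constant volume ⇒ W = 0, so Q = ΔU = nCᵥΔT with Cᵥ = 3R/2 = 12.47 J/(mol·K).
ΔU = (3.37)(12.47)(305 − 366) = -2564 J.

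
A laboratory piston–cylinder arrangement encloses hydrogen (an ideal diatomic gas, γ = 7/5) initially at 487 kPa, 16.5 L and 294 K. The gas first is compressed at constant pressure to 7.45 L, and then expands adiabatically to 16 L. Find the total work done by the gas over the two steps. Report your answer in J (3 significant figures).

W_total ≈ -2020 J

Step 1 (isobaric): W = PΔV = (487 kPa)(7.45 − 16.5 L) = -4407 J.
After step 1: P = 487 kPa, V = 7.45 L, T = 132.7 K.
Step 2 (adiabatic): W = (P₁V₁ − P₂V₂)/(γ−1) = (3628 − 2672)/0.4 = 2389 J.
W_total = -4407 + 2389 = -2018 J.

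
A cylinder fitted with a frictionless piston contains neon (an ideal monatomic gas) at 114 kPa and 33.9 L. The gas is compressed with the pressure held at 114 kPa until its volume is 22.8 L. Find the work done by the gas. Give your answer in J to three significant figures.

W ≈ -1270 J

Isobaric: W = P ΔV.
W = (114 kPa)(22.8 − 33.9 L) = (114)(-11.1) = -1265 J.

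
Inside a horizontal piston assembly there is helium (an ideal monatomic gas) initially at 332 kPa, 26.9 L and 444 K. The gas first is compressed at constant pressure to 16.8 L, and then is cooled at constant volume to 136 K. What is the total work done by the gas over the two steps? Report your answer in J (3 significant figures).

Step 1 (isobaric): W = PΔV = (332 kPa)(16.8 − 26.9 L) = -3353 J.
Step 2 (isochoric): W = 0 (constant volume).
W_total = -3353 + 0 = -3353 J.

W_total ≈ -3350 J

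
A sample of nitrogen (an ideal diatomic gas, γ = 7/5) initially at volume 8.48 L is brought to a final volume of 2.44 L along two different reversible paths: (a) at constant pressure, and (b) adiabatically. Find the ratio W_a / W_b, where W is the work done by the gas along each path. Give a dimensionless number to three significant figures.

Path (a) isobaric: W = P₁(V₂ − V₁) → W_a/(P₁V₁) = -0.7123.
Path (b) adiabatic: W = P₁V₁(1 − (V₁/V₂)^(γ−1))/(γ−1) → W_b/(P₁V₁) = -1.615.
W_a / W_b = -0.7123 / -1.615 = 0.4411.

W_a / W_b ≈ 0.441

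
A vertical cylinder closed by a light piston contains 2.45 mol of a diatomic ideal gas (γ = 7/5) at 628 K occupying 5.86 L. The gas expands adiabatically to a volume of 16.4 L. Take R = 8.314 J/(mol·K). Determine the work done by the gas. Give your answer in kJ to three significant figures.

Adiabatic: TV^(γ−1) = const with γ = 7/5.
T₂ = T₁ (V₁/V₂)^(γ−1) = 628 × (5.86/16.4)^0.4 = 628 × 0.6626 = 416.1 K.
W_by = nCᵥ(T₁ − T₂) = (2.45)(20.79)(628 − 416.1) = 10791 J.

W ≈ 10.8 kJ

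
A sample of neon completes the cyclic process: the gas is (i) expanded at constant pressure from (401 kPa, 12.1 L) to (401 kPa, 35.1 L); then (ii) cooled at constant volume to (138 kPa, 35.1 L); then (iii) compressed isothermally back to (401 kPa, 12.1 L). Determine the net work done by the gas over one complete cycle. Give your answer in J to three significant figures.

W_net ≈ 4060 J

Leg (i): W = PΔV = (401)(35.1 − 12.1) = 9223 J.
Leg (ii): W = 0.
Leg (iii): W = PᵢVᵢ ln(V_f/Vᵢ) = (4844) ln(12.1/35.1) = -5159 J.
W_net = 9223 − 5159 = 4064 J.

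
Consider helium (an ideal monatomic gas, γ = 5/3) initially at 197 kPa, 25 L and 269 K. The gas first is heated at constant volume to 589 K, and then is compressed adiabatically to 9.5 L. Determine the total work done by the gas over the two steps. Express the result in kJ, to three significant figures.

W_total ≈ -14.7 kJ

Step 1 (isochoric): W = 0 (constant volume).
After step 1: P = 431.3 kPa (V unchanged).
Step 2 (adiabatic): W = (P₁V₁ − P₂V₂)/(γ−1) = (10784 − 20555)/0.667 = -14657 J.
W_total = 0 − 14657 = -14657 J.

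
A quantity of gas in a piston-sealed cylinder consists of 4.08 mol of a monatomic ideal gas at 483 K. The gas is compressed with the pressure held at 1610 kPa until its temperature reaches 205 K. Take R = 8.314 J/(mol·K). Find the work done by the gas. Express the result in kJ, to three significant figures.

W ≈ -9.43 kJ

Isobaric: W = P ΔV = nR ΔT.
W = (4.08)(8.314)(205 − 483) = -9430 J.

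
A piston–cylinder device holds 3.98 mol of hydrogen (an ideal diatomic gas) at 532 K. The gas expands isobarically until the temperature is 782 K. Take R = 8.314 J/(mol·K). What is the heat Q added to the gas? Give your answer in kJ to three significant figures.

Q ≈ 29.0 kJ

Isobaric: W = nRΔT = (3.98)(8.314)(250) = 8272 J.
ΔU = nCᵥΔT with Cᵥ = 5R/2: ΔU = (3.98)(20.79)(250) = 20681 J.
Q = ΔU + W = 20681 + 8272 = 28954 J.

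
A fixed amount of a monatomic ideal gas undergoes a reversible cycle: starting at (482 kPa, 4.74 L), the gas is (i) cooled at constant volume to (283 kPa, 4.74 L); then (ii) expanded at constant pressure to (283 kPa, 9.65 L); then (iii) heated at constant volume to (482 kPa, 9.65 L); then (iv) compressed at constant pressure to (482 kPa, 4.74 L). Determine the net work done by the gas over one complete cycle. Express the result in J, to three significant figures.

W_net ≈ -977 J

Constant-volume legs do no work.
W(ii) = (283)(9.65 − 4.74) = 1390 J; W(iv) = (482)(4.74 − 9.65) = -2367 J.
W_net = 1390 − 2367 = -977.1 J (the counter-clockwise enclosed area).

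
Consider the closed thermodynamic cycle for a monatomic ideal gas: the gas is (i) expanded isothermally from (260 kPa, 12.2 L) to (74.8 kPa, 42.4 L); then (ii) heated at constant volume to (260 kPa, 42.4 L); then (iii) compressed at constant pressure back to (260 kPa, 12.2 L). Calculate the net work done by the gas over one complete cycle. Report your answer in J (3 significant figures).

Leg (i): W = PᵢVᵢ ln(V_f/Vᵢ) = (3172) ln(42.4/12.2) = 3951 J.
Leg (ii): W = 0.
Leg (iii): W = PΔV = (260)(12.2 − 42.4) = -7852 J.
W_net = 3951 − 7852 = -3901 J.

W_net ≈ -3900 J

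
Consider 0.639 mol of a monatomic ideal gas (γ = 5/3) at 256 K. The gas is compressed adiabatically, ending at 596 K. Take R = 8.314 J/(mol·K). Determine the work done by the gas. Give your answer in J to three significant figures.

Adiabatic ⇒ Q = 0, so W_by = −ΔU = nCᵥ(T₁ − T₂).
Cᵥ = 3R/2 = 12.47 J/(mol·K).
W = (0.639)(12.47)(256 − 596) = -2709 J.

W ≈ -2710 J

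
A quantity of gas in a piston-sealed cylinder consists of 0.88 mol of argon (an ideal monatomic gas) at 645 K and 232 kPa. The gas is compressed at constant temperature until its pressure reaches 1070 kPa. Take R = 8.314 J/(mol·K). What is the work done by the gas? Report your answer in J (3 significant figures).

W ≈ -7210 J

Isothermal process: W = nRT ln(V₂/V₁) = nRT ln(P₁/P₂).
W = (0.88)(8.314)(645) × ln(232/1070)
  = 4719 × ln(0.2168) = 4719 × -1.529
W_by_gas = -7214 J.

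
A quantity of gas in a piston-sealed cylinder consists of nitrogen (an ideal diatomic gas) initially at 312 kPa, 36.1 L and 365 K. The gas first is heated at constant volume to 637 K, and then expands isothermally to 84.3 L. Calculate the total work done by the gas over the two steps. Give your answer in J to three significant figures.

Step 1 (isochoric): W = 0 (constant volume).
After step 1: P = 544.5 kPa (V unchanged).
Step 2 (isothermal): W = P₁V₁ ln(V₂/V₁) = (19657) ln(84.3/36.1) = 16671 J.
W_total = 0 + 16671 = 16671 J.

W_total ≈ 16700 J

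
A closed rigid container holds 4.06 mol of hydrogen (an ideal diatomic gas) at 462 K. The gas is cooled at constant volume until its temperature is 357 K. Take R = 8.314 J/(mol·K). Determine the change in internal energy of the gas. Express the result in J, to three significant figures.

ΔU ≈ -8860 J

Constant volume ⇒ W = 0, so Q = ΔU = nCᵥΔT with Cᵥ = 5R/2 = 20.79 J/(mol·K).
ΔU = (4.06)(20.79)(357 − 462) = -8861 J.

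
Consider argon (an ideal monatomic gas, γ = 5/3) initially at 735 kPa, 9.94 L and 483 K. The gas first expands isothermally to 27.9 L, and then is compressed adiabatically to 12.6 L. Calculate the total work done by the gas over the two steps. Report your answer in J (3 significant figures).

W_total ≈ -118 J

Step 1 (isothermal): W = P₁V₁ ln(V₂/V₁) = (7306) ln(27.9/9.94) = 7540 J.
After step 1: P = 261.9 kPa, V = 27.9 L, T = 483 K.
Step 2 (adiabatic): W = (P₁V₁ − P₂V₂)/(γ−1) = (7306 − 12412)/0.667 = -7659 J.
W_total = 7540 − 7659 = -118.5 J.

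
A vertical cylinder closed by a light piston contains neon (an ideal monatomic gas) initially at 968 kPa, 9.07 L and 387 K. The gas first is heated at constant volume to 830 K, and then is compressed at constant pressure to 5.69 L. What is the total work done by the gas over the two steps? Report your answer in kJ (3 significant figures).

W_total ≈ -7.02 kJ

Step 1 (isochoric): W = 0 (constant volume).
After step 1: P = 2076 kPa (V unchanged).
Step 2 (isobaric): W = PΔV = (2076 kPa)(5.69 − 9.07 L) = -7017 J.
W_total = 0 − 7017 = -7017 J.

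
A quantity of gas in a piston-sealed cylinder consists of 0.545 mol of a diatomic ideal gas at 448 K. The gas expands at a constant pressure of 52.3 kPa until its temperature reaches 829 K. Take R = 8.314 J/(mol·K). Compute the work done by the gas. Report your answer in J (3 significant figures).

W ≈ 1730 J

Isobaric: W = P ΔV = nR ΔT.
W = (0.545)(8.314)(829 − 448) = 1726 J.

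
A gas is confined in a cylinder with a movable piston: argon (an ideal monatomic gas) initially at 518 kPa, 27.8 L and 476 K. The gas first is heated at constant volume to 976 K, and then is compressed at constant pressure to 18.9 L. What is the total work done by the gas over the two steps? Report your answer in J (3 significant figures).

Step 1 (isochoric): W = 0 (constant volume).
After step 1: P = 1062 kPa (V unchanged).
Step 2 (isobaric): W = PΔV = (1062 kPa)(18.9 − 27.8 L) = -9453 J.
W_total = 0 − 9453 = -9453 J.

W_total ≈ -9450 J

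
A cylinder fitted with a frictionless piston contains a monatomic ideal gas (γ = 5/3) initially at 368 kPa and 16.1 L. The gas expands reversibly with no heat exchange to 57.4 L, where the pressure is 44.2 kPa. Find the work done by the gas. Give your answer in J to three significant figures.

W ≈ 5080 J

Adiabatic: W = (P₁V₁ − P₂V₂)/(γ − 1) with γ = 5/3.
P₁V₁ = 5925 J, P₂V₂ = 2537 J.
W = (5925 − 2537) / 0.6667 = 5082 J.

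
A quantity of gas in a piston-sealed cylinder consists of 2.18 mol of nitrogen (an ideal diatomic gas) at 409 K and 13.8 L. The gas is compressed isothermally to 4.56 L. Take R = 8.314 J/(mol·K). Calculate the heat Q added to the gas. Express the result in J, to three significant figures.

Isothermal ⇒ ΔU = 0, so Q = W = nRT ln(V₂/V₁).
Q = (2.18)(8.314)(409) ln(4.56/13.8) = 7413 × -1.107 = -8209 J.

Q ≈ -8210 J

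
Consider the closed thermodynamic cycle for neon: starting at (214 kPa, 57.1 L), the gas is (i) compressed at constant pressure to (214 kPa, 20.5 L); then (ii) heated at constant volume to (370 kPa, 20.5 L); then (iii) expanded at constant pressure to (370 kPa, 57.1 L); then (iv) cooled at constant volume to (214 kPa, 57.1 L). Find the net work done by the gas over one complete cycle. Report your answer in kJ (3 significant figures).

Constant-volume legs do no work.
W(i) = (214)(20.5 − 57.1) = -7832 J; W(iii) = (370)(57.1 − 20.5) = 13542 J.
W_net = -7832 + 13542 = 5710 J (the clockwise enclosed area).

W_net ≈ 5.71 kJ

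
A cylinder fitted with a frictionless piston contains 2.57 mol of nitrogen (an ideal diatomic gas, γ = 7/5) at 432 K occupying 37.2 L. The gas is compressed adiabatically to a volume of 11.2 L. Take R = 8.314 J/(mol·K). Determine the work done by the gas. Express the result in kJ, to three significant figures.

W ≈ -14.2 kJ

Adiabatic: TV^(γ−1) = const with γ = 7/5.
T₂ = T₁ (V₁/V₂)^(γ−1) = 432 × (37.2/11.2)^0.4 = 432 × 1.616 = 698.3 K.
W_by = nCᵥ(T₁ − T₂) = (2.57)(20.79)(432 − 698.3) = -14223 J.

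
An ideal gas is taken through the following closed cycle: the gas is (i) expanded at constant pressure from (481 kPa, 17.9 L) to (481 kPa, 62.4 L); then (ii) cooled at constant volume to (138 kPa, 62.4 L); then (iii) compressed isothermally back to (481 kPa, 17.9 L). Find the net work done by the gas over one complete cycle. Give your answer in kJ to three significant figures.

W_net ≈ 10.7 kJ

Leg (i): W = PΔV = (481)(62.4 − 17.9) = 21404 J.
Leg (ii): W = 0.
Leg (iii): W = PᵢVᵢ ln(V_f/Vᵢ) = (8611) ln(17.9/62.4) = -10753 J.
W_net = 21404 − 10753 = 10651 J.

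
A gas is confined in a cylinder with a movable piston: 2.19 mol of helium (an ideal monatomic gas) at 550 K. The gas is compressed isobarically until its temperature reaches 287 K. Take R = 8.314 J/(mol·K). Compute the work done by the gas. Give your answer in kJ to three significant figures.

W ≈ -4.79 kJ

Isobaric: W = P ΔV = nR ΔT.
W = (2.19)(8.314)(287 − 550) = -4789 J.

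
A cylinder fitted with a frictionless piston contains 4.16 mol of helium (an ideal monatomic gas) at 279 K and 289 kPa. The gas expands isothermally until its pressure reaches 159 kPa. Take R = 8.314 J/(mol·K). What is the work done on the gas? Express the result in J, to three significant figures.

W ≈ -5770 J

Isothermal process: W = nRT ln(V₂/V₁) = nRT ln(P₁/P₂).
W = (4.16)(8.314)(279) × ln(289/159)
  = 9650 × ln(1.818) = 9650 × 0.5975
W_by_gas = 5766 J; work on gas = −W_by = -5766 J.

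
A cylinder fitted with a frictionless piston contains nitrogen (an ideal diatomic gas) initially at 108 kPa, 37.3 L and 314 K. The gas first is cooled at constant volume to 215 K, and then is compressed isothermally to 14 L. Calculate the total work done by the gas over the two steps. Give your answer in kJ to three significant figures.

W_total ≈ -2.70 kJ

Step 1 (isochoric): W = 0 (constant volume).
After step 1: P = 73.95 kPa (V unchanged).
Step 2 (isothermal): W = P₁V₁ ln(V₂/V₁) = (2758) ln(14/37.3) = -2703 J.
W_total = 0 − 2703 = -2703 J.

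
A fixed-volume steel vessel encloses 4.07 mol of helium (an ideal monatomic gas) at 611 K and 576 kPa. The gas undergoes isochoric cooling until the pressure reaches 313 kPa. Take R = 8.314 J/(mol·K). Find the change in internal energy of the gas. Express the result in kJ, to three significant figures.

ΔU ≈ -14.2 kJ

Constant volume ⇒ W = 0, so Q = ΔU = nCᵥΔT with Cᵥ = 3R/2 = 12.47 J/(mol·K).
At constant V, T₂/T₁ = P₂/P₁ ⇒ ΔT = T₁(P₂/P₁ − 1) = 611·(313/576 − 1) = -279 K.
ΔU = (4.07)(12.47)(-279) = -14160 J.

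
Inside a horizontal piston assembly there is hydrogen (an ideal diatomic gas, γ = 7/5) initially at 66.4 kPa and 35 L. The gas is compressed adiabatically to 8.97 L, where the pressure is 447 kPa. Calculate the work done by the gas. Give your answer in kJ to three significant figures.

W ≈ -4.21 kJ

Adiabatic: W = (P₁V₁ − P₂V₂)/(γ − 1) with γ = 7/5.
P₁V₁ = 2324 J, P₂V₂ = 4010 J.
W = (2324 − 4010) / 0.4 = -4214 J.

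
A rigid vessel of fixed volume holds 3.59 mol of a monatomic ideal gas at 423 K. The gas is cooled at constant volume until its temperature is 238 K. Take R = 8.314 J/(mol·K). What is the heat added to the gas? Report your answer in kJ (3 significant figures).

Q ≈ -8.28 kJ

Constant volume ⇒ W = 0, so Q = ΔU = nCᵥΔT with Cᵥ = 3R/2 = 12.47 J/(mol·K).
ΔU = (3.59)(12.47)(238 − 423) = -8283 J.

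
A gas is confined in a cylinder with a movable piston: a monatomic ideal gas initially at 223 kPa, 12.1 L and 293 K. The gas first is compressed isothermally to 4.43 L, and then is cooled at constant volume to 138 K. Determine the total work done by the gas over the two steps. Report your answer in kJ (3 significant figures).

Step 1 (isothermal): W = P₁V₁ ln(V₂/V₁) = (2698) ln(4.43/12.1) = -2711 J.
Step 2 (isochoric): W = 0 (constant volume).
W_total = -2711 + 0 = -2711 J.

W_total ≈ -2.71 kJ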